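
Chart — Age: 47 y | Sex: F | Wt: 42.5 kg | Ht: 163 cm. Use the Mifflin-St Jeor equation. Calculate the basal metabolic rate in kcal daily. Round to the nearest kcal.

Mifflin-St Jeor (female): BMR = 10(42.5) + 6.25(163) − 5(47) − 161 = 425 + 1018.75 − 235 − 161 = 1047.75 kcal/day.

1048 kcal daily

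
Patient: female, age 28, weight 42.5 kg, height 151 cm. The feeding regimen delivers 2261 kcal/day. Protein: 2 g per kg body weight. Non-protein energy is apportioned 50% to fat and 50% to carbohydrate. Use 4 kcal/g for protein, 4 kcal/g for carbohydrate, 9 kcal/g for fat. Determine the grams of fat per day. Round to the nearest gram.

Protein = 2 × 42.5 = 85 g → 85 × 4 = 340 kcal.
Non-protein calories = 2261 − 340 = 1921 kcal.
Fat: 50% × 1921 = 960.5 kcal; carbohydrate: 960.5 kcal.
Fat: 960.5 kcal ÷ 9 kcal/g = 106.7222 g.

107 g/day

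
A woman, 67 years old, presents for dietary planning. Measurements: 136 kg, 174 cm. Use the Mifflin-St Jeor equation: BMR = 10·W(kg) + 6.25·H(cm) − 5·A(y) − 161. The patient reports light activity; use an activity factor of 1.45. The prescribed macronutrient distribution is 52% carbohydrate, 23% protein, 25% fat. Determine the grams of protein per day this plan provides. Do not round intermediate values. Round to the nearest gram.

163 g/day

Mifflin-St Jeor (female): BMR = 10(136) + 6.25(174) − 5(67) − 161 = 1360 + 1087.5 − 335 − 161 = 1951.5 kcal/day.
TEE = 1951.5 × 1.45 = 2829.675 kcal/day.
Protein energy = 23% × 2829.675 = 650.8253 kcal.
Protein = 650.8253 ÷ 4 kcal/g = 162.7063 g.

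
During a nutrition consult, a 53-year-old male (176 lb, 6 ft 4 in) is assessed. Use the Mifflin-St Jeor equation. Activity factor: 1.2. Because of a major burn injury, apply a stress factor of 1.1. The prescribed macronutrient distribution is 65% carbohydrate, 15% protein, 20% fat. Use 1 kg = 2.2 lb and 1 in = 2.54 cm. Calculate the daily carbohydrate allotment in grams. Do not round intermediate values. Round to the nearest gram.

Convert to metric: weight = 176 ÷ 2.2 = 80 kg; height = (6×12 + 4) × 2.54 = 76 × 2.54 = 193.04 cm.
Mifflin-St Jeor (male): BMR = 10(80) + 6.25(193.04) − 5(53) + 5 = 800 + 1206.5 − 265 + 5 = 1746.5 kcal/day.
TEE = 1746.5 × 1.2 = 2095.8 kcal/day.
With stress factor 1.1: 2095.8 × 1.1 = 2305.38 kcal/day.
Carbohydrate energy = 65% × 2305.38 = 1498.497 kcal.
Carbohydrate = 1498.497 ÷ 4 kcal/g = 374.6243 g.

375 g/day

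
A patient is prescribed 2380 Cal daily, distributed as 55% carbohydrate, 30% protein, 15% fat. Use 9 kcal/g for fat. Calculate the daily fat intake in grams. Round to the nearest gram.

Fat energy = 15% × 2380 = 357 kcal.
At 9 kcal/g: 357 ÷ 9 = 39.6667 g.

40 g/day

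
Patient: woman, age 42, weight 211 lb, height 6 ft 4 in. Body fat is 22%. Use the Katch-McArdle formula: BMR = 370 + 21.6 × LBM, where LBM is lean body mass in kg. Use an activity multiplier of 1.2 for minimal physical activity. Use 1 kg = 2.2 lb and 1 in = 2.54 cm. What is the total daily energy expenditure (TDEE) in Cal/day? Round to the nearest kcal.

Convert to metric: weight = 211 ÷ 2.2 = 95.9091 kg; height = (6×12 + 4) × 2.54 = 76 × 2.54 = 193.04 cm.
LBM = 95.9091 × (1 − 0.22) = 74.8091 kg. Katch-McArdle: BMR = 370 + 21.6 × 74.8091 = 1985.8764 kcal/day.
TEE = BMR × activity factor = 1985.8764 × 1.2 = 2383.0516 kcal/day.

2383 Cal/day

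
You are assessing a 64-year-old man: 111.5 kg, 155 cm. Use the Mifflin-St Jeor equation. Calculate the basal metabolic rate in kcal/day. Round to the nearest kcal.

Mifflin-St Jeor (male): BMR = 10(111.5) + 6.25(155) − 5(64) + 5 = 1115 + 968.75 − 320 + 5 = 1768.75 kcal/day.

1769 kcal/day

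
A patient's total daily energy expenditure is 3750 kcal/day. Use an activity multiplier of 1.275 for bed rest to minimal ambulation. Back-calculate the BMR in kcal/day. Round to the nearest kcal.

BMR = TEE ÷ activity factor = 3750 ÷ 1.275 = 2941.1765 kcal/day.

2941 kcal/day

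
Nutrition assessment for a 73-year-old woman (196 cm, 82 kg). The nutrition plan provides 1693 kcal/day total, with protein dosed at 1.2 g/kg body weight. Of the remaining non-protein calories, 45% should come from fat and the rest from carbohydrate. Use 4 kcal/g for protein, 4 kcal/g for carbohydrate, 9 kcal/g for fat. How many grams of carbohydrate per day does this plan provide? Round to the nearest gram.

179 g/day

Protein = 1.2 × 82 = 98.4 g → 98.4 × 4 = 393.6 kcal.
Non-protein calories = 1693 − 393.6 = 1299.4 kcal.
Fat: 45% × 1299.4 = 584.73 kcal; carbohydrate: 714.67 kcal.
Carbohydrate: 714.67 kcal ÷ 4 kcal/g = 178.6675 g.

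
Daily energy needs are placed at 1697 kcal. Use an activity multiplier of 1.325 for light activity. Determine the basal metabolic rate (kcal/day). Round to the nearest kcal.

BMR = TEE ÷ activity factor = 1697 ÷ 1.325 = 1280.7547 kcal/day.

1281 kcal/day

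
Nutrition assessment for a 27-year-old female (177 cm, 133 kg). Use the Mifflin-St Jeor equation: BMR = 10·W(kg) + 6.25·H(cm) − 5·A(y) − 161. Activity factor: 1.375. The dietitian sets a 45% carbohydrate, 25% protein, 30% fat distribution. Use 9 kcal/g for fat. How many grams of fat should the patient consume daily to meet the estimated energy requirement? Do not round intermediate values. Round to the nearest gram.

98 g/day

Mifflin-St Jeor (female): BMR = 10(133) + 6.25(177) − 5(27) − 161 = 1330 + 1106.25 − 135 − 161 = 2140.25 kcal/day.
TEE = 2140.25 × 1.375 = 2942.8438 kcal/day.
Fat energy = 30% × 2942.8438 = 882.8531 kcal.
Fat = 882.8531 ÷ 9 kcal/g = 98.0948 g.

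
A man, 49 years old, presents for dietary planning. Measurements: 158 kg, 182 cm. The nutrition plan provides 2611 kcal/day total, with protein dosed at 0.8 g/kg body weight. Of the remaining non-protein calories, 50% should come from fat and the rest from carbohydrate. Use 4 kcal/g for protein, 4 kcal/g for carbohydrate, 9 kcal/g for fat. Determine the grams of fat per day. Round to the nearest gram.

117 g/day

Protein = 0.8 × 158 = 126.4 g → 126.4 × 4 = 505.6 kcal.
Non-protein calories = 2611 − 505.6 = 2105.4 kcal.
Fat: 50% × 2105.4 = 1052.7 kcal; carbohydrate: 1052.7 kcal.
Fat: 1052.7 kcal ÷ 9 kcal/g = 116.9667 g.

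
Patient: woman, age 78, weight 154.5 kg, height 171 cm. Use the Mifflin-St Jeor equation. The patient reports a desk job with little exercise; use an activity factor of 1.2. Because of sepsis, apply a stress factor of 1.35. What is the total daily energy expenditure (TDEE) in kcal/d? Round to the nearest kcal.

3342 kcal/d

Mifflin-St Jeor (female): BMR = 10(154.5) + 6.25(171) − 5(78) − 161 = 1545 + 1068.75 − 390 − 161 = 2062.75 kcal/day.
TEE = BMR × activity factor = 2062.75 × 1.2 = 2475.3 kcal/day.
Apply stress factor: 2475.3 × 1.35 = 3341.655 kcal/day.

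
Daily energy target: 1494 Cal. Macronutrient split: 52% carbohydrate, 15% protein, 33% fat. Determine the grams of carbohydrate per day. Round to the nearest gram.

Carbohydrate energy = 52% × 1494 = 776.88 kcal.
At 4 kcal/g: 776.88 ÷ 4 = 194.22 g.

194 g/day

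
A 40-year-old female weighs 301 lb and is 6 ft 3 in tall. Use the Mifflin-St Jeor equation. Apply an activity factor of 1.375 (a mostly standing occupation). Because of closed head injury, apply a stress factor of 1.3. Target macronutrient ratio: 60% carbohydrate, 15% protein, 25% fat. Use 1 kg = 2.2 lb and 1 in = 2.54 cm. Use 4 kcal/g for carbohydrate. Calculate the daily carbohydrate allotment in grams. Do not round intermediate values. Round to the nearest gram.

Convert to metric: weight = 301 ÷ 2.2 = 136.8182 kg; height = (6×12 + 3) × 2.54 = 75 × 2.54 = 190.5 cm.
Mifflin-St Jeor (female): BMR = 10(136.8182) + 6.25(190.5) − 5(40) − 161 = 1368.1818 + 1190.625 − 200 − 161 = 2197.8068 kcal/day.
TEE = 2197.8068 × 1.375 = 3021.9844 kcal/day.
With stress factor 1.3: 3021.9844 × 1.3 = 3928.5797 kcal/day.
Carbohydrate energy = 60% × 3928.5797 = 2357.1478 kcal.
Carbohydrate = 2357.1478 ÷ 4 kcal/g = 589.287 g.

589 g/day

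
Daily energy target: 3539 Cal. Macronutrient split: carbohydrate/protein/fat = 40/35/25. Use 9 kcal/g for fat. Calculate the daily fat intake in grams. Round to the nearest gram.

98 g/day

Fat energy = 25% × 3539 = 884.75 kcal.
At 9 kcal/g: 884.75 ÷ 9 = 98.3056 g.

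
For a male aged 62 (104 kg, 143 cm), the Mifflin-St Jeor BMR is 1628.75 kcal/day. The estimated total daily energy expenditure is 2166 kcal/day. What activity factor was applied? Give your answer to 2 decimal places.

Activity factor = TEE ÷ BMR = 2166 ÷ 1628.75 = 1.33.

1.33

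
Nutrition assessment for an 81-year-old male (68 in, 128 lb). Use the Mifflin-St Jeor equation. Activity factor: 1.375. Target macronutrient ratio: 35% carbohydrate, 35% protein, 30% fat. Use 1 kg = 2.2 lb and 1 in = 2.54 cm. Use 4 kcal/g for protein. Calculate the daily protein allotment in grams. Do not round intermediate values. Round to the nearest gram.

152 g/day

Convert to metric: weight = 128 ÷ 2.2 = 58.1818 kg; height = 68 × 2.54 = 172.72 cm.
Mifflin-St Jeor (male): BMR = 10(58.1818) + 6.25(172.72) − 5(81) + 5 = 581.8182 + 1079.5 − 405 + 5 = 1261.3182 kcal/day.
TEE = 1261.3182 × 1.375 = 1734.3125 kcal/day.
Protein energy = 35% × 1734.3125 = 607.0094 kcal.
Protein = 607.0094 ÷ 4 kcal/g = 151.7523 g.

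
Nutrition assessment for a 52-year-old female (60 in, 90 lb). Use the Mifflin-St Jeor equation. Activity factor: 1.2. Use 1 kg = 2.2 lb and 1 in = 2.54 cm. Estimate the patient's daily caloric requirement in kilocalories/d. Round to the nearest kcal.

1129 kilocalories/d

Convert to metric: weight = 90 ÷ 2.2 = 40.9091 kg; height = 60 × 2.54 = 152.4 cm.
Mifflin-St Jeor (female): BMR = 10(40.9091) + 6.25(152.4) − 5(52) − 161 = 409.0909 + 952.5 − 260 − 161 = 940.5909 kcal/day.
TEE = BMR × activity factor = 940.5909 × 1.2 = 1128.7091 kcal/day.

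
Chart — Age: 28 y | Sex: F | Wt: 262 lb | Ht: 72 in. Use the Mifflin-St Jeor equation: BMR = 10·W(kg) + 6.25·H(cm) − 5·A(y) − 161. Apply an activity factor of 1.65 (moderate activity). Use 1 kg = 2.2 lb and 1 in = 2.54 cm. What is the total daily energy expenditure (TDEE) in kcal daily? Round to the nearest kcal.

Convert to metric: weight = 262 ÷ 2.2 = 119.0909 kg; height = 72 × 2.54 = 182.88 cm.
Mifflin-St Jeor (female): BMR = 10(119.0909) + 6.25(182.88) − 5(28) − 161 = 1190.9091 + 1143 − 140 − 161 = 2032.9091 kcal/day.
TEE = BMR × activity factor = 2032.9091 × 1.65 = 3354.3 kcal/day.

3354 kcal daily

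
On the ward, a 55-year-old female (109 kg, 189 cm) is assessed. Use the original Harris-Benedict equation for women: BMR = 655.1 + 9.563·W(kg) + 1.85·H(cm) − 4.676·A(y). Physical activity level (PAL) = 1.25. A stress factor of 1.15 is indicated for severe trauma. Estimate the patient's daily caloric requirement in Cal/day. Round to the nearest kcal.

2573 Cal/day

Harris-Benedict: BMR = 655.1 + 9.563(109) + 1.85(189) − 4.676(55) = 1789.937 kcal/day.
TEE = BMR × activity factor = 1789.937 × 1.25 = 2237.4213 kcal/day.
Apply stress factor: 2237.4213 × 1.15 = 2573.0344 kcal/day.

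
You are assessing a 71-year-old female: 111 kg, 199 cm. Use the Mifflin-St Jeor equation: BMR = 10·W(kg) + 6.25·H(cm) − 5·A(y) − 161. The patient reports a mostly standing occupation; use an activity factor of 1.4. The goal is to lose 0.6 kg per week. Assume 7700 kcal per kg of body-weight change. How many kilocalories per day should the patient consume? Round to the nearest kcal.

1913 kilocalories per day

Mifflin-St Jeor (female): BMR = 10(111) + 6.25(199) − 5(71) − 161 = 1110 + 1243.75 − 355 − 161 = 1837.75 kcal/day.
TEE = 1837.75 × 1.4 = 2572.85 kcal/day.
Required daily deficit = 0.6 × 7700 ÷ 7 = 660 kcal/day.
Target intake = 2572.85 − 660 = 1912.85 kcal/day.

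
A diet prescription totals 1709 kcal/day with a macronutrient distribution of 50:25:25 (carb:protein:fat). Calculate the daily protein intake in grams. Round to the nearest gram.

Protein energy = 25% × 1709 = 427.25 kcal.
At 4 kcal/g: 427.25 ÷ 4 = 106.8125 g.

107 g/day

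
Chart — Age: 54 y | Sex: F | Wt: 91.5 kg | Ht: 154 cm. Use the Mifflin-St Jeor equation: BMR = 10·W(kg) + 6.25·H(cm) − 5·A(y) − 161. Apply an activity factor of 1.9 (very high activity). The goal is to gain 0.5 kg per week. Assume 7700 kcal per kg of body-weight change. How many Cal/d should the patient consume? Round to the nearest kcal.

3298 Cal/d

Mifflin-St Jeor (female): BMR = 10(91.5) + 6.25(154) − 5(54) − 161 = 915 + 962.5 − 270 − 161 = 1446.5 kcal/day.
TEE = 1446.5 × 1.9 = 2748.35 kcal/day.
Required daily surplus = 0.5 × 7700 ÷ 7 = 550 kcal/day.
Target intake = 2748.35 + 550 = 3298.35 kcal/day.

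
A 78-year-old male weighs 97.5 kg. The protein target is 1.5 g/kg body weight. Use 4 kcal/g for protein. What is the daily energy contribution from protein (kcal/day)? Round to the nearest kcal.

Protein = 1.5 g/kg × 97.5 kg = 146.25 g/day.
Protein energy = 146.25 g × 4 kcal/g = 585 kcal/day.

585 kcal/day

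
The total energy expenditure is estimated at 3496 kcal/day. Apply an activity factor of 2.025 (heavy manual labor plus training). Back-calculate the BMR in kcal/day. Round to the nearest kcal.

1726 kcal/day

BMR = TEE ÷ activity factor = 3496 ÷ 2.025 = 1726.4198 kcal/day.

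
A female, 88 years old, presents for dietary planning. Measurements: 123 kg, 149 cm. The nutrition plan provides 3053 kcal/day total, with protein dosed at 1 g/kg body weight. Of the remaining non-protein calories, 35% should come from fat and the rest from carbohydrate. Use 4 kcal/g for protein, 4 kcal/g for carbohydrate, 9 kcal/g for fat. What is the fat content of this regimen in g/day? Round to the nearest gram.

Protein = 1 × 123 = 123 g → 123 × 4 = 492 kcal.
Non-protein calories = 3053 − 492 = 2561 kcal.
Fat: 35% × 2561 = 896.35 kcal; carbohydrate: 1664.65 kcal.
Fat: 896.35 kcal ÷ 9 kcal/g = 99.5944 g.

100 g/day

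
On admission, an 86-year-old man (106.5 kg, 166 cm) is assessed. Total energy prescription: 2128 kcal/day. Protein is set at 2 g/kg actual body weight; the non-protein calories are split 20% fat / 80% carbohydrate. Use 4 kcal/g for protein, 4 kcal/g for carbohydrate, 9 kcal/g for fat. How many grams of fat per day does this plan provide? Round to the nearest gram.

28 g/day

Protein = 2 × 106.5 = 213 g → 213 × 4 = 852 kcal.
Non-protein calories = 2128 − 852 = 1276 kcal.
Fat: 20% × 1276 = 255.2 kcal; carbohydrate: 1020.8 kcal.
Fat: 255.2 kcal ÷ 9 kcal/g = 28.3556 g.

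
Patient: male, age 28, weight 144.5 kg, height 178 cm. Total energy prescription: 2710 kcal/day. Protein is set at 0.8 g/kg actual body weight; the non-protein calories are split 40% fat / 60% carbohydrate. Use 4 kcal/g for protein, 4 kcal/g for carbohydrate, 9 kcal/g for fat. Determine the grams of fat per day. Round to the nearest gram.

Protein = 0.8 × 144.5 = 115.6 g → 115.6 × 4 = 462.4 kcal.
Non-protein calories = 2710 − 462.4 = 2247.6 kcal.
Fat: 40% × 2247.6 = 899.04 kcal; carbohydrate: 1348.56 kcal.
Fat: 899.04 kcal ÷ 9 kcal/g = 99.8933 g.

100 g/day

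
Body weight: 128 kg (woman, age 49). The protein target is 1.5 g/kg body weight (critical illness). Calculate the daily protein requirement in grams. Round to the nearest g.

192 g/day

Protein = 1.5 g/kg × 128 kg = 192 g/day.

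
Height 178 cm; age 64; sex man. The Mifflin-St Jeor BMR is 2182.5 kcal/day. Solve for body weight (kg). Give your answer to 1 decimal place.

138.5 kg

2182.5 = 10·W + 6.25(178) − 5(64) + 5
10·W = 2182.5 − 797.5 = 1385, so W = 138.5 kg.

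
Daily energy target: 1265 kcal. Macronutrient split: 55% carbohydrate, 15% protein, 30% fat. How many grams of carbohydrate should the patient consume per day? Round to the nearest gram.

Carbohydrate energy = 55% × 1265 = 695.75 kcal.
At 4 kcal/g: 695.75 ÷ 4 = 173.9375 g.

174 g/day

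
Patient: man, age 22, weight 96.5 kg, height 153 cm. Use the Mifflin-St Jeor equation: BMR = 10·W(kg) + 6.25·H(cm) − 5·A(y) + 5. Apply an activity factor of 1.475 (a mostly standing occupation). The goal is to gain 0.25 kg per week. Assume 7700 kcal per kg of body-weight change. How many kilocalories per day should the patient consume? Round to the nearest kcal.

Mifflin-St Jeor (male): BMR = 10(96.5) + 6.25(153) − 5(22) + 5 = 965 + 956.25 − 110 + 5 = 1816.25 kcal/day.
TEE = 1816.25 × 1.475 = 2678.9688 kcal/day.
Required daily surplus = 0.25 × 7700 ÷ 7 = 275 kcal/day.
Target intake = 2678.9688 + 275 = 2953.9688 kcal/day.

2954 kilocalories per day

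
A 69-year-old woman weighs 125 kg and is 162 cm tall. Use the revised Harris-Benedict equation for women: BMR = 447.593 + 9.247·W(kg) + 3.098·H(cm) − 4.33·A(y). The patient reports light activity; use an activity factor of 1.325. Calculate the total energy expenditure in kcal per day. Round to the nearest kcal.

Harris-Benedict: BMR = 447.593 + 9.247(125) + 3.098(162) − 4.33(69) = 1806.574 kcal/day.
TEE = BMR × activity factor = 1806.574 × 1.325 = 2393.7106 kcal/day.

2394 kcal per day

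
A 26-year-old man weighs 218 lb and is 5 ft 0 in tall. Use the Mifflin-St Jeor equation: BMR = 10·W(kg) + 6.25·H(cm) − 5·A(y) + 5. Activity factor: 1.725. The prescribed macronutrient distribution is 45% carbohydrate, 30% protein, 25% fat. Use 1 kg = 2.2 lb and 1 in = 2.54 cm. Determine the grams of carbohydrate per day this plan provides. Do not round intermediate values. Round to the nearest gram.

353 g/day

Convert to metric: weight = 218 ÷ 2.2 = 99.0909 kg; height = (5×12 + 0) × 2.54 = 60 × 2.54 = 152.4 cm.
Mifflin-St Jeor (male): BMR = 10(99.0909) + 6.25(152.4) − 5(26) + 5 = 990.9091 + 952.5 − 130 + 5 = 1818.4091 kcal/day.
TEE = 1818.4091 × 1.725 = 3136.7557 kcal/day.
Carbohydrate energy = 45% × 3136.7557 = 1411.5401 kcal.
Carbohydrate = 1411.5401 ÷ 4 kcal/g = 352.885 g.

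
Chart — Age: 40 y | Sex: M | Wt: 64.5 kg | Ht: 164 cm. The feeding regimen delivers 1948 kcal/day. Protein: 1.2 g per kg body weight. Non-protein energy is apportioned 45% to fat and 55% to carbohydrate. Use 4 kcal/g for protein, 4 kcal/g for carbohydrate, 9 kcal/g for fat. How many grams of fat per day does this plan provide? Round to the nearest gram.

Protein = 1.2 × 64.5 = 77.4 g → 77.4 × 4 = 309.6 kcal.
Non-protein calories = 1948 − 309.6 = 1638.4 kcal.
Fat: 45% × 1638.4 = 737.28 kcal; carbohydrate: 901.12 kcal.
Fat: 737.28 kcal ÷ 9 kcal/g = 81.92 g.

82 g/day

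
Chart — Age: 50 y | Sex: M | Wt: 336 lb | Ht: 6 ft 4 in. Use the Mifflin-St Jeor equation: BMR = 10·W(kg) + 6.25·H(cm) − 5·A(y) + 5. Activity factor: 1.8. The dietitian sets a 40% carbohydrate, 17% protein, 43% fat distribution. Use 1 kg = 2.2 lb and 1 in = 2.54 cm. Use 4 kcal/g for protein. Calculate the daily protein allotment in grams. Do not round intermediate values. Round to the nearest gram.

Convert to metric: weight = 336 ÷ 2.2 = 152.7273 kg; height = (6×12 + 4) × 2.54 = 76 × 2.54 = 193.04 cm.
Mifflin-St Jeor (male): BMR = 10(152.7273) + 6.25(193.04) − 5(50) + 5 = 1527.2727 + 1206.5 − 250 + 5 = 2488.7727 kcal/day.
TEE = 2488.7727 × 1.8 = 4479.7909 kcal/day.
Protein energy = 17% × 4479.7909 = 761.5645 kcal.
Protein = 761.5645 ÷ 4 kcal/g = 190.3911 g.

190 g/day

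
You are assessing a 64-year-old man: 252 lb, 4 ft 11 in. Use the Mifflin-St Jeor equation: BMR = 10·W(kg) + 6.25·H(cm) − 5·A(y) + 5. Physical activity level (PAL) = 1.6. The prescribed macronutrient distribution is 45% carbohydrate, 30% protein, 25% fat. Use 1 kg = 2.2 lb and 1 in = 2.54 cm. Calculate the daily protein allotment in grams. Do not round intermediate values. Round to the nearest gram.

212 g/day

Convert to metric: weight = 252 ÷ 2.2 = 114.5455 kg; height = (4×12 + 11) × 2.54 = 59 × 2.54 = 149.86 cm.
Mifflin-St Jeor (male): BMR = 10(114.5455) + 6.25(149.86) − 5(64) + 5 = 1145.4545 + 936.625 − 320 + 5 = 1767.0795 kcal/day.
TEE = 1767.0795 × 1.6 = 2827.3273 kcal/day.
Protein energy = 30% × 2827.3273 = 848.1982 kcal.
Protein = 848.1982 ÷ 4 kcal/g = 212.0495 g.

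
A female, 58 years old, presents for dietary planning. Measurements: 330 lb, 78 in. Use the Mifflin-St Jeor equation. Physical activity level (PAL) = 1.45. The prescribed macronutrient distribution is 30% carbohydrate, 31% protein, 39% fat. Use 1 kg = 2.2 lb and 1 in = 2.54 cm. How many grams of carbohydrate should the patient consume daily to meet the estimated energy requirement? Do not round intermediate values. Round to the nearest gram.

249 g/day

Convert to metric: weight = 330 ÷ 2.2 = 150 kg; height = 78 × 2.54 = 198.12 cm.
Mifflin-St Jeor (female): BMR = 10(150) + 6.25(198.12) − 5(58) − 161 = 1500 + 1238.25 − 290 − 161 = 2287.25 kcal/day.
TEE = 2287.25 × 1.45 = 3316.5125 kcal/day.
Carbohydrate energy = 30% × 3316.5125 = 994.9538 kcal.
Carbohydrate = 994.9538 ÷ 4 kcal/g = 248.7384 g.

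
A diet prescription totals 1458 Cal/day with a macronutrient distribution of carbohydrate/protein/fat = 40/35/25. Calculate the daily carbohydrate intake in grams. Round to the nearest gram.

146 g/day

Carbohydrate energy = 40% × 1458 = 583.2 kcal.
At 4 kcal/g: 583.2 ÷ 4 = 145.8 g.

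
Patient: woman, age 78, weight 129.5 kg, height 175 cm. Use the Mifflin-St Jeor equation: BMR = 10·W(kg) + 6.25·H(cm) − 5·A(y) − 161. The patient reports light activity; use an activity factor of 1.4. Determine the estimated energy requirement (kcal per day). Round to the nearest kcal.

2573 kcal per day

Mifflin-St Jeor (female): BMR = 10(129.5) + 6.25(175) − 5(78) − 161 = 1295 + 1093.75 − 390 − 161 = 1837.75 kcal/day.
TEE = BMR × activity factor = 1837.75 × 1.4 = 2572.85 kcal/day.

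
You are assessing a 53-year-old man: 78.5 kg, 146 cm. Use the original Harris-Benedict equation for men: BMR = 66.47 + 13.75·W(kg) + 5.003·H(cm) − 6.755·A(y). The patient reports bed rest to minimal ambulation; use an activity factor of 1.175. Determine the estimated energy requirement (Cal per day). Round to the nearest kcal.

1784 Cal per day

Harris-Benedict: BMR = 66.47 + 13.75(78.5) + 5.003(146) − 6.755(53) = 1518.268 kcal/day.
TEE = BMR × activity factor = 1518.268 × 1.175 = 1783.9649 kcal/day.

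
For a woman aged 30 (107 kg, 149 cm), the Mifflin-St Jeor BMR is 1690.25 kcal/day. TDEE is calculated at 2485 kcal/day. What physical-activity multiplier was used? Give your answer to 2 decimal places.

Activity factor = TEE ÷ BMR = 2485 ÷ 1690.25 = 1.47.

1.47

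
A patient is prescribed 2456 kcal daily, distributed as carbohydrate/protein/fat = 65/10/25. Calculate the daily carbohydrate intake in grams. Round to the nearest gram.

Carbohydrate energy = 65% × 2456 = 1596.4 kcal.
At 4 kcal/g: 1596.4 ÷ 4 = 399.1 g.

399 g/day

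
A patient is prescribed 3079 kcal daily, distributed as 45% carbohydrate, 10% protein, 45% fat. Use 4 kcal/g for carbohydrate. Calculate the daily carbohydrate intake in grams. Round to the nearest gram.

346 g/day

Carbohydrate energy = 45% × 3079 = 1385.55 kcal.
At 4 kcal/g: 1385.55 ÷ 4 = 346.3875 g.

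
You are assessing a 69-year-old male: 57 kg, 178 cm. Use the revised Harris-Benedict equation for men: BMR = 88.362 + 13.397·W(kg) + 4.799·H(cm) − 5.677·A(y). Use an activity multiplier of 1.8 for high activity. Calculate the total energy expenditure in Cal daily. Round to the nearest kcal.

2366 Cal daily

Harris-Benedict: BMR = 88.362 + 13.397(57) + 4.799(178) − 5.677(69) = 1314.5 kcal/day.
TEE = BMR × activity factor = 1314.5 × 1.8 = 2366.1 kcal/day.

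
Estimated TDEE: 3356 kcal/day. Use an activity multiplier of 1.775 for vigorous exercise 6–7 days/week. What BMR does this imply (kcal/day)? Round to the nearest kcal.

1891 kcal/day

BMR = TEE ÷ activity factor = 3356 ÷ 1.775 = 1890.7042 kcal/day.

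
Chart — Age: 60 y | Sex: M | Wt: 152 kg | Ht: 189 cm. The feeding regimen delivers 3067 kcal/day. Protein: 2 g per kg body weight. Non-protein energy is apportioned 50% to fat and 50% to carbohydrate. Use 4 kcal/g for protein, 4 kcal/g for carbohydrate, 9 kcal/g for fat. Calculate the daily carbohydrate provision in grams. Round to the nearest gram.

Protein = 2 × 152 = 304 g → 304 × 4 = 1216 kcal.
Non-protein calories = 3067 − 1216 = 1851 kcal.
Fat: 50% × 1851 = 925.5 kcal; carbohydrate: 925.5 kcal.
Carbohydrate: 925.5 kcal ÷ 4 kcal/g = 231.375 g.

231 g/day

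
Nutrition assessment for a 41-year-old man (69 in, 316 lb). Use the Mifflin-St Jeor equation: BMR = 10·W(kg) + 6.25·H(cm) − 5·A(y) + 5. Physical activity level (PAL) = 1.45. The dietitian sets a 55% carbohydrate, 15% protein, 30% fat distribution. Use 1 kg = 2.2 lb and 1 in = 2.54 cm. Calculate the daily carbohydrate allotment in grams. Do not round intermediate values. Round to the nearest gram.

Convert to metric: weight = 316 ÷ 2.2 = 143.6364 kg; height = 69 × 2.54 = 175.26 cm.
Mifflin-St Jeor (male): BMR = 10(143.6364) + 6.25(175.26) − 5(41) + 5 = 1436.3636 + 1095.375 − 205 + 5 = 2331.7386 kcal/day.
TEE = 2331.7386 × 1.45 = 3381.021 kcal/day.
Carbohydrate energy = 55% × 3381.021 = 1859.5616 kcal.
Carbohydrate = 1859.5616 ÷ 4 kcal/g = 464.8904 g.

465 g/day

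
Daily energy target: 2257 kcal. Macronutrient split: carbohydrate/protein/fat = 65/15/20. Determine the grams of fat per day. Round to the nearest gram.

50 g/day

Fat energy = 20% × 2257 = 451.4 kcal.
At 9 kcal/g: 451.4 ÷ 9 = 50.1556 g.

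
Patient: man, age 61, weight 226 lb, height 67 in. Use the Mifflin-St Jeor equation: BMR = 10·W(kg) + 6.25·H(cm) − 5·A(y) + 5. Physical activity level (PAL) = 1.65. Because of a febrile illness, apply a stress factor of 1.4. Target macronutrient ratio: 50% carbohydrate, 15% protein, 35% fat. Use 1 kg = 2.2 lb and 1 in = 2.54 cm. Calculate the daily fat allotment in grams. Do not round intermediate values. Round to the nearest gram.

Convert to metric: weight = 226 ÷ 2.2 = 102.7273 kg; height = 67 × 2.54 = 170.18 cm.
Mifflin-St Jeor (male): BMR = 10(102.7273) + 6.25(170.18) − 5(61) + 5 = 1027.2727 + 1063.625 − 305 + 5 = 1790.8977 kcal/day.
TEE = 1790.8977 × 1.65 = 2954.9813 kcal/day.
With stress factor 1.4: 2954.9813 × 1.4 = 4136.9738 kcal/day.
Fat energy = 35% × 4136.9738 = 1447.9408 kcal.
Fat = 1447.9408 ÷ 9 kcal/g = 160.8823 g.

161 g/day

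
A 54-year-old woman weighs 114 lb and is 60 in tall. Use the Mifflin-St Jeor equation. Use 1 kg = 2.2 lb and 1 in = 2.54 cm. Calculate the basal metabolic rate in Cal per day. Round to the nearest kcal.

Convert to metric: weight = 114 ÷ 2.2 = 51.8182 kg; height = 60 × 2.54 = 152.4 cm.
Mifflin-St Jeor (female): BMR = 10(51.8182) + 6.25(152.4) − 5(54) − 161 = 518.1818 + 952.5 − 270 − 161 = 1039.6818 kcal/day.

1040 Cal per day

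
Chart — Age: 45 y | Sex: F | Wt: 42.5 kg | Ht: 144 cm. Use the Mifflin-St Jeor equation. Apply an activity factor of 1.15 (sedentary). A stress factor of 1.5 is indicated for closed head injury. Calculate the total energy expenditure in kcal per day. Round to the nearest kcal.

1620 kcal per day

Mifflin-St Jeor (female): BMR = 10(42.5) + 6.25(144) − 5(45) − 161 = 425 + 900 − 225 − 161 = 939 kcal/day.
TEE = BMR × activity factor = 939 × 1.15 = 1079.85 kcal/day.
Apply stress factor: 1079.85 × 1.5 = 1619.775 kcal/day.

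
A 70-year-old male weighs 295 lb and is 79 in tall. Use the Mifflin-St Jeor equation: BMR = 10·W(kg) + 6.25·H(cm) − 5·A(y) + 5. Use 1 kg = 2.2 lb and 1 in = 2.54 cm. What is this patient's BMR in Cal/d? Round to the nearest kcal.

2250 Cal/d

Convert to metric: weight = 295 ÷ 2.2 = 134.0909 kg; height = 79 × 2.54 = 200.66 cm.
Mifflin-St Jeor (male): BMR = 10(134.0909) + 6.25(200.66) − 5(70) + 5 = 1340.9091 + 1254.125 − 350 + 5 = 2250.0341 kcal/day.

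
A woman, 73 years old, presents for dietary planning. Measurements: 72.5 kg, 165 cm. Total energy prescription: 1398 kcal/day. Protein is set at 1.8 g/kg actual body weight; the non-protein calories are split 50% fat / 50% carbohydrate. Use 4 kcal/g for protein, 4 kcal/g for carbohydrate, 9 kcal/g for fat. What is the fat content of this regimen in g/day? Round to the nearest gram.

Protein = 1.8 × 72.5 = 130.5 g → 130.5 × 4 = 522 kcal.
Non-protein calories = 1398 − 522 = 876 kcal.
Fat: 50% × 876 = 438 kcal; carbohydrate: 438 kcal.
Fat: 438 kcal ÷ 9 kcal/g = 48.6667 g.

49 g/day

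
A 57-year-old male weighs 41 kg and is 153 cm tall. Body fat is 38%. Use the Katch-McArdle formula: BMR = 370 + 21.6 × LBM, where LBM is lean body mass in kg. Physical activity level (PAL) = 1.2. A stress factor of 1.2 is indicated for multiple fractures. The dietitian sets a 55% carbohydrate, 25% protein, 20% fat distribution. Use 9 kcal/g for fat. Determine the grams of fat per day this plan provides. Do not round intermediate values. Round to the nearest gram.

29 g/day

LBM = 41 × (1 − 0.38) = 25.42 kg. Katch-McArdle: BMR = 370 + 21.6 × 25.42 = 919.072 kcal/day.
TEE = 919.072 × 1.2 = 1102.8864 kcal/day.
With stress factor 1.2: 1102.8864 × 1.2 = 1323.4637 kcal/day.
Fat energy = 20% × 1323.4637 = 264.6927 kcal.
Fat = 264.6927 ÷ 9 kcal/g = 29.4103 g.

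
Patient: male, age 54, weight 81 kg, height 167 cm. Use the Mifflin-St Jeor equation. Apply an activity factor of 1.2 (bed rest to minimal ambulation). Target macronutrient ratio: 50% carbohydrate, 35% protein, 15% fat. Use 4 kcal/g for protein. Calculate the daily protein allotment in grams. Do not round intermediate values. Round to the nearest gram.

Mifflin-St Jeor (male): BMR = 10(81) + 6.25(167) − 5(54) + 5 = 810 + 1043.75 − 270 + 5 = 1588.75 kcal/day.
TEE = 1588.75 × 1.2 = 1906.5 kcal/day.
Protein energy = 35% × 1906.5 = 667.275 kcal.
Protein = 667.275 ÷ 4 kcal/g = 166.8188 g.

167 g/day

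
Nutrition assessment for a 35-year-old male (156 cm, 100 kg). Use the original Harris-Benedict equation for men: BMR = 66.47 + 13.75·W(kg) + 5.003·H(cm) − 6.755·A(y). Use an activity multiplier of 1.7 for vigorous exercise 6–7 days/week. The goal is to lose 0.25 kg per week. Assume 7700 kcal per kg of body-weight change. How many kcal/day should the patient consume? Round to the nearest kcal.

Harris-Benedict: BMR = 66.47 + 13.75(100) + 5.003(156) − 6.755(35) = 1985.513 kcal/day.
TEE = 1985.513 × 1.7 = 3375.3721 kcal/day.
Required daily deficit = 0.25 × 7700 ÷ 7 = 275 kcal/day.
Target intake = 3375.3721 − 275 = 3100.3721 kcal/day.

3100 kcal/day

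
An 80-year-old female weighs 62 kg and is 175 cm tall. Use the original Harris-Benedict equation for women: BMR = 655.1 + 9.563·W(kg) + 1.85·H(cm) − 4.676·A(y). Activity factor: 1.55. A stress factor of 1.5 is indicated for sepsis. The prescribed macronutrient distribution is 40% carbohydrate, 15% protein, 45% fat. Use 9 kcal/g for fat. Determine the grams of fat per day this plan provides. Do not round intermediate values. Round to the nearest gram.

Harris-Benedict: BMR = 655.1 + 9.563(62) + 1.85(175) − 4.676(80) = 1197.676 kcal/day.
TEE = 1197.676 × 1.55 = 1856.3978 kcal/day.
With stress factor 1.5: 1856.3978 × 1.5 = 2784.5967 kcal/day.
Fat energy = 45% × 2784.5967 = 1253.0685 kcal.
Fat = 1253.0685 ÷ 9 kcal/g = 139.2298 g.

139 g/day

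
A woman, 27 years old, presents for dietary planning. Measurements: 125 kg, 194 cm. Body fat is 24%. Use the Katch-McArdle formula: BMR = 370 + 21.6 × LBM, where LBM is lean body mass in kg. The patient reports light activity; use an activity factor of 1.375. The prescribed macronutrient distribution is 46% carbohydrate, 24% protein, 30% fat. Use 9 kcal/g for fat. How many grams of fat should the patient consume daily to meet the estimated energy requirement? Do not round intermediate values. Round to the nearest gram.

LBM = 125 × (1 − 0.24) = 95 kg. Katch-McArdle: BMR = 370 + 21.6 × 95 = 2422 kcal/day.
TEE = 2422 × 1.375 = 3330.25 kcal/day.
Fat energy = 30% × 3330.25 = 999.075 kcal.
Fat = 999.075 ÷ 9 kcal/g = 111.0083 g.

111 g/day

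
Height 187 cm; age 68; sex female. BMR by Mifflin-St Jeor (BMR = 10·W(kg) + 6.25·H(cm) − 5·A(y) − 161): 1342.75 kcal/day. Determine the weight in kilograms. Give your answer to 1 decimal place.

1342.75 = 10·W + 6.25(187) − 5(68) − 161
10·W = 1342.75 − 667.75 = 675, so W = 67.5 kg.

67.5 kg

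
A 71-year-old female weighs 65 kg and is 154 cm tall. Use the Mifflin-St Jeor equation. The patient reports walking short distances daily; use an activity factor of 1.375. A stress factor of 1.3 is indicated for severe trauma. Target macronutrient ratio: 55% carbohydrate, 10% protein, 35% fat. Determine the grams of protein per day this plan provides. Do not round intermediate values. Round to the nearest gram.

Mifflin-St Jeor (female): BMR = 10(65) + 6.25(154) − 5(71) − 161 = 650 + 962.5 − 355 − 161 = 1096.5 kcal/day.
TEE = 1096.5 × 1.375 = 1507.6875 kcal/day.
With stress factor 1.3: 1507.6875 × 1.3 = 1959.9938 kcal/day.
Protein energy = 10% × 1959.9938 = 195.9994 kcal.
Protein = 195.9994 ÷ 4 kcal/g = 48.9998 g.

49 g/day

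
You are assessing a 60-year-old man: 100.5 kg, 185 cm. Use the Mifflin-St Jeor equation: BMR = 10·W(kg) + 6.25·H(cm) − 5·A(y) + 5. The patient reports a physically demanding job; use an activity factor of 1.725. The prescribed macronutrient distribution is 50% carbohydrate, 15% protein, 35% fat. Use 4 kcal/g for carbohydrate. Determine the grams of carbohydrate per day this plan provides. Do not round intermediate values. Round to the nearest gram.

Mifflin-St Jeor (male): BMR = 10(100.5) + 6.25(185) − 5(60) + 5 = 1005 + 1156.25 − 300 + 5 = 1866.25 kcal/day.
TEE = 1866.25 × 1.725 = 3219.2813 kcal/day.
Carbohydrate energy = 50% × 3219.2813 = 1609.6406 kcal.
Carbohydrate = 1609.6406 ÷ 4 kcal/g = 402.4102 g.

402 g/day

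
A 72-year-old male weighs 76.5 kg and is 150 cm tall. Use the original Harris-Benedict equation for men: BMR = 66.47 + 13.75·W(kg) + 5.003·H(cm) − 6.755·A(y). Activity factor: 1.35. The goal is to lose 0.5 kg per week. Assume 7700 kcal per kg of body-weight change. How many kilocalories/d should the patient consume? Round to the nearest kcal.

Harris-Benedict: BMR = 66.47 + 13.75(76.5) + 5.003(150) − 6.755(72) = 1382.435 kcal/day.
TEE = 1382.435 × 1.35 = 1866.2873 kcal/day.
Required daily deficit = 0.5 × 7700 ÷ 7 = 550 kcal/day.
Target intake = 1866.2873 − 550 = 1316.2873 kcal/day.

1316 kilocalories/d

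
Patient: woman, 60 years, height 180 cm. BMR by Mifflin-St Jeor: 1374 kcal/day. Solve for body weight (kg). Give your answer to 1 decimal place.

71.0 kg

1374 = 10·W + 6.25(180) − 5(60) − 161
10·W = 1374 − 664 = 710, so W = 71 kg.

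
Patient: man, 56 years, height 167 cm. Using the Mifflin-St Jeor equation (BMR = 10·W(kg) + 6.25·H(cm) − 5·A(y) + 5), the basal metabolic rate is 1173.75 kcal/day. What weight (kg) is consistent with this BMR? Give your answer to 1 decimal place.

1173.75 = 10·W + 6.25(167) − 5(56) + 5
10·W = 1173.75 − 768.75 = 405, so W = 40.5 kg.

40.5 kg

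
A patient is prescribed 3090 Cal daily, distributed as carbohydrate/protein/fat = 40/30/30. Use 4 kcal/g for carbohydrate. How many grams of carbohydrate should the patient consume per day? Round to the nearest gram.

309 g/day

Carbohydrate energy = 40% × 3090 = 1236 kcal.
At 4 kcal/g: 1236 ÷ 4 = 309 g.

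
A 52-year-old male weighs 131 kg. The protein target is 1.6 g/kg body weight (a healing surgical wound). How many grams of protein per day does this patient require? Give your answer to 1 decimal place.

Protein = 1.6 g/kg × 131 kg = 209.6 g/day.

209.6 g/day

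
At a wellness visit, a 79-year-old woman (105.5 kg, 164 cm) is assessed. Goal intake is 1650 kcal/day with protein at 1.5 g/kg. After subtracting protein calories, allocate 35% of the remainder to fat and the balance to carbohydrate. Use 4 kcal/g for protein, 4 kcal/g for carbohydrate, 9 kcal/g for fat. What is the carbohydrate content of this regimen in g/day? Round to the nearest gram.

165 g/day

Protein = 1.5 × 105.5 = 158.25 g → 158.25 × 4 = 633 kcal.
Non-protein calories = 1650 − 633 = 1017 kcal.
Fat: 35% × 1017 = 355.95 kcal; carbohydrate: 661.05 kcal.
Carbohydrate: 661.05 kcal ÷ 4 kcal/g = 165.2625 g.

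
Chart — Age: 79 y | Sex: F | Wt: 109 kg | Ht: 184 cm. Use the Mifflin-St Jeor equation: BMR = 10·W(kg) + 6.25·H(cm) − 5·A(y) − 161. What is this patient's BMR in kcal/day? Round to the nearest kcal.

Mifflin-St Jeor (female): BMR = 10(109) + 6.25(184) − 5(79) − 161 = 1090 + 1150 − 395 − 161 = 1684 kcal/day.

1684 kcal/day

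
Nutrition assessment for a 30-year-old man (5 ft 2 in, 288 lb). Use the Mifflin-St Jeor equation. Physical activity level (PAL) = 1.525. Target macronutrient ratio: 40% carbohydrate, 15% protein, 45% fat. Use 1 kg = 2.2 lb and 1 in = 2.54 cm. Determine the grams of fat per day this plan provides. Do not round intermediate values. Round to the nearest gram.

164 g/day

Convert to metric: weight = 288 ÷ 2.2 = 130.9091 kg; height = (5×12 + 2) × 2.54 = 62 × 2.54 = 157.48 cm.
Mifflin-St Jeor (male): BMR = 10(130.9091) + 6.25(157.48) − 5(30) + 5 = 1309.0909 + 984.25 − 150 + 5 = 2148.3409 kcal/day.
TEE = 2148.3409 × 1.525 = 3276.2199 kcal/day.
Fat energy = 45% × 3276.2199 = 1474.2989 kcal.
Fat = 1474.2989 ÷ 9 kcal/g = 163.811 g.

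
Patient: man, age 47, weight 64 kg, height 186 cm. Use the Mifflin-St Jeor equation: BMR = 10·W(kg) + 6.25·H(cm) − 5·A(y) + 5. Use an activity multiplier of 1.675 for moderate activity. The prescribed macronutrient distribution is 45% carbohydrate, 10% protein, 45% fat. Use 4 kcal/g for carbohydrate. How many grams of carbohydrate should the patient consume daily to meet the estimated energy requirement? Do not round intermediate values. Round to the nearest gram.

Mifflin-St Jeor (male): BMR = 10(64) + 6.25(186) − 5(47) + 5 = 640 + 1162.5 − 235 + 5 = 1572.5 kcal/day.
TEE = 1572.5 × 1.675 = 2633.9375 kcal/day.
Carbohydrate energy = 45% × 2633.9375 = 1185.2719 kcal.
Carbohydrate = 1185.2719 ÷ 4 kcal/g = 296.318 g.

296 g/day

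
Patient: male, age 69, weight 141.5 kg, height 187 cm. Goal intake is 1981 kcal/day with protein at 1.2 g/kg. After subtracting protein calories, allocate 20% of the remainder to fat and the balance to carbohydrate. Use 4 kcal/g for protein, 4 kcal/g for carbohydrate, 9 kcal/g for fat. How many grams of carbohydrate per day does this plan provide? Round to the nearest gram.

260 g/day

Protein = 1.2 × 141.5 = 169.8 g → 169.8 × 4 = 679.2 kcal.
Non-protein calories = 1981 − 679.2 = 1301.8 kcal.
Fat: 20% × 1301.8 = 260.36 kcal; carbohydrate: 1041.44 kcal.
Carbohydrate: 1041.44 kcal ÷ 4 kcal/g = 260.36 g.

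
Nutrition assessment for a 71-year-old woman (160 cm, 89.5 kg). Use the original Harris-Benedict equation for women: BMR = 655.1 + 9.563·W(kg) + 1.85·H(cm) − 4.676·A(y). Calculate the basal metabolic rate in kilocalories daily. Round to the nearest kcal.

Harris-Benedict: BMR = 655.1 + 9.563(89.5) + 1.85(160) − 4.676(71) = 1474.9925 kcal/day.

1475 kilocalories daily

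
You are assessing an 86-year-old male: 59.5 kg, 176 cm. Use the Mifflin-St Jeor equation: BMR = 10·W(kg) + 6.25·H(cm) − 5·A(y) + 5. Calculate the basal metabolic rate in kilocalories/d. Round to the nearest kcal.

Mifflin-St Jeor (male): BMR = 10(59.5) + 6.25(176) − 5(86) + 5 = 595 + 1100 − 430 + 5 = 1270 kcal/day.

1270 kilocalories/d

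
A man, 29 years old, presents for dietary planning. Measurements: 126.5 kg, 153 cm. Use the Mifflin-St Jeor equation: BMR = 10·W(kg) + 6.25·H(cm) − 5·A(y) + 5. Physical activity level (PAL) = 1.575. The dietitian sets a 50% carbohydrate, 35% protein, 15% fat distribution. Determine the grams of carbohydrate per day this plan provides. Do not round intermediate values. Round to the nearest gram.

Mifflin-St Jeor (male): BMR = 10(126.5) + 6.25(153) − 5(29) + 5 = 1265 + 956.25 − 145 + 5 = 2081.25 kcal/day.
TEE = 2081.25 × 1.575 = 3277.9688 kcal/day.
Carbohydrate energy = 50% × 3277.9688 = 1638.9844 kcal.
Carbohydrate = 1638.9844 ÷ 4 kcal/g = 409.7461 g.

410 g/day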